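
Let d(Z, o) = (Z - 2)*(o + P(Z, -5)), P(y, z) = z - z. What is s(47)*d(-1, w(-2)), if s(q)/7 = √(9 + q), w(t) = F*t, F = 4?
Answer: 336*√14 ≈ 1257.2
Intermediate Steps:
P(y, z) = 0
w(t) = 4*t
d(Z, o) = o*(-2 + Z) (d(Z, o) = (Z - 2)*(o + 0) = (-2 + Z)*o = o*(-2 + Z))
s(q) = 7*√(9 + q)
s(47)*d(-1, w(-2)) = (7*√(9 + 47))*((4*(-2))*(-2 - 1)) = (7*√56)*(-8*(-3)) = (7*(2*√14))*24 = (14*√14)*24 = 336*√14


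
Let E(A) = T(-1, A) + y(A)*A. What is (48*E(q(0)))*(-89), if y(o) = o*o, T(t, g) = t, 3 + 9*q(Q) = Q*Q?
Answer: 39872/9 ≈ 4430.2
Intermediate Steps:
q(Q) = -⅓ + Q²/9 (q(Q) = -⅓ + (Q*Q)/9 = -⅓ + Q²/9)
y(o) = o²
E(A) = -1 + A³ (E(A) = -1 + A²*A = -1 + A³)
(48*E(q(0)))*(-89) = (48*(-1 + (-⅓ + (⅑)*0²)³))*(-89) = (48*(-1 + (-⅓ + (⅑)*0)³))*(-89) = (48*(-1 + (-⅓ + 0)³))*(-89) = (48*(-1 + (-⅓)³))*(-89) = (48*(-1 - 1/27))*(-89) = (48*(-28/27))*(-89) = -448/9*(-89) = 39872/9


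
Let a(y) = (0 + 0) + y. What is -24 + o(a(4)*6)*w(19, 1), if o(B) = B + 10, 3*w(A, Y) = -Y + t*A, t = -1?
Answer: -752/3 ≈ -250.67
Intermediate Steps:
w(A, Y) = -A/3 - Y/3 (w(A, Y) = (-Y - A)/3 = (-A - Y)/3 = -A/3 - Y/3)
a(y) = y (a(y) = 0 + y = y)
o(B) = 10 + B
-24 + o(a(4)*6)*w(19, 1) = -24 + (10 + 4*6)*(-1/3*19 - 1/3*1) = -24 + (10 + 24)*(-19/3 - 1/3) = -24 + 34*(-20/3) = -24 - 680/3 = -752/3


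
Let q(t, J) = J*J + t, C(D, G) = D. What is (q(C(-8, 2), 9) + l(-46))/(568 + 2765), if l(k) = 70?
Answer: 13/303 ≈ 0.042904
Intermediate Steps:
q(t, J) = t + J**2 (q(t, J) = J**2 + t = t + J**2)
(q(C(-8, 2), 9) + l(-46))/(568 + 2765) = ((-8 + 9**2) + 70)/(568 + 2765) = ((-8 + 81) + 70)/3333 = (73 + 70)*(1/3333) = 143*(1/3333) = 13/303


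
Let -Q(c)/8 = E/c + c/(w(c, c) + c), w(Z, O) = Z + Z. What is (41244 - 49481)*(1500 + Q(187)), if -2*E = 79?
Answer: -6926921624/561 ≈ -1.2347e+7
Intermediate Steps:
w(Z, O) = 2*Z
E = -79/2 (E = -½*79 = -79/2 ≈ -39.500)
Q(c) = -8/3 + 316/c (Q(c) = -8*(-79/(2*c) + c/(2*c + c)) = -8*(-79/(2*c) + c/((3*c))) = -8*(-79/(2*c) + c*(1/(3*c))) = -8*(-79/(2*c) + ⅓) = -8*(⅓ - 79/(2*c)) = -8/3 + 316/c)
(41244 - 49481)*(1500 + Q(187)) = (41244 - 49481)*(1500 + (-8/3 + 316/187)) = -8237*(1500 + (-8/3 + 316*(1/187))) = -8237*(1500 + (-8/3 + 316/187)) = -8237*(1500 - 548/561) = -8237*840952/561 = -6926921624/561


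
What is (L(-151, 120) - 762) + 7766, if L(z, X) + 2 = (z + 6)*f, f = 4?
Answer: 6422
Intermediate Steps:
L(z, X) = 22 + 4*z (L(z, X) = -2 + (z + 6)*4 = -2 + (6 + z)*4 = -2 + (24 + 4*z) = 22 + 4*z)
(L(-151, 120) - 762) + 7766 = ((22 + 4*(-151)) - 762) + 7766 = ((22 - 604) - 762) + 7766 = (-582 - 762) + 7766 = -1344 + 7766 = 6422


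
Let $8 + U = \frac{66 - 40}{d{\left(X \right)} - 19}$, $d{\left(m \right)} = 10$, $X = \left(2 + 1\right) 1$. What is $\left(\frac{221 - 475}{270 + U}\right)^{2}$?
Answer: $\frac{1306449}{1359556} \approx 0.96094$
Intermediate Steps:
$X = 3$ ($X = 3 \cdot 1 = 3$)
$U = - \frac{98}{9}$ ($U = -8 + \frac{66 - 40}{10 - 19} = -8 + \frac{26}{-9} = -8 + 26 \left(- \frac{1}{9}\right) = -8 - \frac{26}{9} = - \frac{98}{9} \approx -10.889$)
$\left(\frac{221 - 475}{270 + U}\right)^{2} = \left(\frac{221 - 475}{270 - \frac{98}{9}}\right)^{2} = \left(- \frac{254}{\frac{2332}{9}}\right)^{2} = \left(\left(-254\right) \frac{9}{2332}\right)^{2} = \left(- \frac{1143}{1166}\right)^{2} = \frac{1306449}{1359556}$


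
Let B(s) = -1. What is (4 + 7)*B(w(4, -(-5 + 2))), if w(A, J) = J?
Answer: -11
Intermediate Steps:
(4 + 7)*B(w(4, -(-5 + 2))) = (4 + 7)*(-1) = 11*(-1) = -11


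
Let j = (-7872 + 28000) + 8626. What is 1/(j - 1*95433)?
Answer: -1/66679 ≈ -1.4997e-5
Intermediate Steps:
j = 28754 (j = 20128 + 8626 = 28754)
1/(j - 1*95433) = 1/(28754 - 1*95433) = 1/(28754 - 95433) = 1/(-66679) = -1/66679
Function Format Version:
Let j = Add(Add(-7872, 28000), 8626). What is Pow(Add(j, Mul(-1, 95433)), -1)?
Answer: Rational(-1, 66679) ≈ -1.4997e-5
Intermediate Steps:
j = 28754 (j = Add(20128, 8626) = 28754)
Pow(Add(j, Mul(-1, 95433)), -1) = Pow(Add(28754, Mul(-1, 95433)), -1) = Pow(Add(28754, -95433), -1) = Pow(-66679, -1) = Rational(-1, 66679)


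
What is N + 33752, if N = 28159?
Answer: 61911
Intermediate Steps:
N + 33752 = 28159 + 33752 = 61911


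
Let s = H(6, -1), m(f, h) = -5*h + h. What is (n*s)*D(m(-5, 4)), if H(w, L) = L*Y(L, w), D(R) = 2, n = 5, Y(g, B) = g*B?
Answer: 60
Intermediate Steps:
m(f, h) = -4*h
Y(g, B) = B*g
H(w, L) = w*L² (H(w, L) = L*(w*L) = L*(L*w) = w*L²)
s = 6 (s = 6*(-1)² = 6*1 = 6)
(n*s)*D(m(-5, 4)) = (5*6)*2 = 30*2 = 60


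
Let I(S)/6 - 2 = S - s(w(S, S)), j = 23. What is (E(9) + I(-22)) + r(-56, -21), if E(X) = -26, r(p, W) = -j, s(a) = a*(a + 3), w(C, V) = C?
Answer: -2677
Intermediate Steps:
s(a) = a*(3 + a)
r(p, W) = -23 (r(p, W) = -1*23 = -23)
I(S) = 12 + 6*S - 6*S*(3 + S) (I(S) = 12 + 6*(S - S*(3 + S)) = 12 + (6*S - 6*S*(3 + S)) = 12 + 6*S - 6*S*(3 + S))
(E(9) + I(-22)) + r(-56, -21) = (-26 + (12 + 6*(-22) - 6*(-22)*(3 - 22))) - 23 = (-26 + (12 - 132 - 6*(-22)*(-19))) - 23 = (-26 + (12 - 132 - 2508)) - 23 = (-26 - 2628) - 23 = -2654 - 23 = -2677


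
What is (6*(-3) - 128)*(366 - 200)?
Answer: -24236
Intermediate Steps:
(6*(-3) - 128)*(366 - 200) = (-18 - 128)*166 = -146*166 = -24236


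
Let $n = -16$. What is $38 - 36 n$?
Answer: $614$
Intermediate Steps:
$38 - 36 n = 38 - -576 = 38 + 576 = 614$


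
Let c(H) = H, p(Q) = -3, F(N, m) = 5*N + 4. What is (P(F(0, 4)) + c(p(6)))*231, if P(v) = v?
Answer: 231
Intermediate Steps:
F(N, m) = 4 + 5*N
(P(F(0, 4)) + c(p(6)))*231 = ((4 + 5*0) - 3)*231 = ((4 + 0) - 3)*231 = (4 - 3)*231 = 1*231 = 231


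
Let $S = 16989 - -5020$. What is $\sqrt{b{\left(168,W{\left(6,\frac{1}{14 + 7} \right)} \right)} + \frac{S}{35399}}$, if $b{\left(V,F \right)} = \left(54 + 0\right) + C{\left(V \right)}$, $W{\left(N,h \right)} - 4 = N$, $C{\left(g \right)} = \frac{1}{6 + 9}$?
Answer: $\frac{2 \sqrt{22809359265}}{40845} \approx 7.3952$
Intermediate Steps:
$C{\left(g \right)} = \frac{1}{15}$
$W{\left(N,h \right)} = 4 + N$
$b{\left(V,F \right)} = \frac{811}{15}$ ($b{\left(V,F \right)} = \left(54 + 0\right) + \frac{1}{15} = 54 + \frac{1}{15} = \frac{811}{15}$)
$S = 22009$ ($S = 16989 + 5020 = 22009$)
$\sqrt{b{\left(168,W{\left(6,\frac{1}{14 + 7} \right)} \right)} + \frac{S}{35399}} = \sqrt{\frac{811}{15} + \frac{22009}{35399}} = \sqrt{\frac{811}{15} + 22009 \cdot \frac{1}{35399}} = \sqrt{\frac{811}{15} + \frac{1693}{2723}} = \sqrt{\frac{2233748}{40845}} = \frac{2 \sqrt{22809359265}}{40845}$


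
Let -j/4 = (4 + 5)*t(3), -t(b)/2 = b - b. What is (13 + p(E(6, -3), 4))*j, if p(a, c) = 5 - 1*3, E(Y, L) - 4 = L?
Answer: 0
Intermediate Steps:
E(Y, L) = 4 + L
p(a, c) = 2 (p(a, c) = 5 - 3 = 2)
t(b) = 0 (t(b) = -2*(b - b) = -2*0 = 0)
j = 0 (j = -4*(4 + 5)*0 = -36*0 = -4*0 = 0)
(13 + p(E(6, -3), 4))*j = (13 + 2)*0 = 15*0 = 0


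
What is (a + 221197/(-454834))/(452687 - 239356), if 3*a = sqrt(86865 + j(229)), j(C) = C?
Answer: -221197/97030192054 + sqrt(87094)/639993 ≈ 0.00045885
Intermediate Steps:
a = sqrt(87094)/3 (a = sqrt(86865 + 229)/3 = sqrt(87094)/3 ≈ 98.372)
(a + 221197/(-454834))/(452687 - 239356) = (sqrt(87094)/3 + 221197/(-454834))/(452687 - 239356) = (sqrt(87094)/3 + 221197*(-1/454834))/213331 = (sqrt(87094)/3 - 221197/454834)*(1/213331) = (-221197/454834 + sqrt(87094)/3)*(1/213331) = -221197/97030192054 + sqrt(87094)/639993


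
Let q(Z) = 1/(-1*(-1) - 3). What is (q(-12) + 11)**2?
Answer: 441/4 ≈ 110.25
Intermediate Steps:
q(Z) = -1/2 (q(Z) = 1/(1 - 3) = 1/(-2) = -1/2)
(q(-12) + 11)**2 = (-1/2 + 11)**2 = (21/2)**2 = 441/4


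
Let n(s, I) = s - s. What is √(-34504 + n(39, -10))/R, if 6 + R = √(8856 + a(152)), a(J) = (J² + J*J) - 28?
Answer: I*√118685134/13750 + 3*I*√8626/13750 ≈ 0.81257*I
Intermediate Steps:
n(s, I) = 0
a(J) = -28 + 2*J² (a(J) = (J² + J²) - 28 = 2*J² - 28 = -28 + 2*J²)
R = -6 + 2*√13759 (R = -6 + √(8856 + (-28 + 2*152²)) = -6 + √(8856 + (-28 + 2*23104)) = -6 + √(8856 + (-28 + 46208)) = -6 + √(8856 + 46180) = -6 + √55036 = -6 + 2*√13759 ≈ 228.60)
√(-34504 + n(39, -10))/R = √(-34504 + 0)/(-6 + 2*√13759) = √(-34504)/(-6 + 2*√13759) = (2*I*√8626)/(-6 + 2*√13759) = 2*I*√8626/(-6 + 2*√13759)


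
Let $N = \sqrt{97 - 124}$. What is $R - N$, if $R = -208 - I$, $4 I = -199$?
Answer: $- \frac{633}{4} - 3 i \sqrt{3} \approx -158.25 - 5.1962 i$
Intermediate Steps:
$I = - \frac{199}{4}$ ($I = \frac{1}{4} \left(-199\right) = - \frac{199}{4} \approx -49.75$)
$R = - \frac{633}{4}$ ($R = -208 - - \frac{199}{4} = -208 + \frac{199}{4} = - \frac{633}{4} \approx -158.25$)
$N = 3 i \sqrt{3}$ ($N = \sqrt{-27} = 3 i \sqrt{3} \approx 5.1962 i$)
$R - N = - \frac{633}{4} - 3 i \sqrt{3}$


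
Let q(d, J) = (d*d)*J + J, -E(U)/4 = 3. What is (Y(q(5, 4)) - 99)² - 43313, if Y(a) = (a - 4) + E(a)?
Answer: -43192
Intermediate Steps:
E(U) = -12 (E(U) = -4*3 = -12)
q(d, J) = J + J*d² (q(d, J) = d²*J + J = J*d² + J = J + J*d²)
Y(a) = -16 + a (Y(a) = (a - 4) - 12 = (-4 + a) - 12 = -16 + a)
(Y(q(5, 4)) - 99)² - 43313 = ((-16 + 4*(1 + 5²)) - 99)² - 43313 = ((-16 + 4*(1 + 25)) - 99)² - 43313 = ((-16 + 4*26) - 99)² - 43313 = ((-16 + 104) - 99)² - 43313 = (88 - 99)² - 43313 = (-11)² - 43313 = 121 - 43313 = -43192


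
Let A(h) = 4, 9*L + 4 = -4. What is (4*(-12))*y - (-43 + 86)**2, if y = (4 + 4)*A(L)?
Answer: -3385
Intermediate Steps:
L = -8/9 (L = -4/9 + (1/9)*(-4) = -4/9 - 4/9 = -8/9 ≈ -0.88889)
y = 32 (y = (4 + 4)*4 = 8*4 = 32)
(4*(-12))*y - (-43 + 86)**2 = (4*(-12))*32 - (-43 + 86)**2 = -48*32 - 1*43**2 = -1536 - 1*1849 = -1536 - 1849 = -3385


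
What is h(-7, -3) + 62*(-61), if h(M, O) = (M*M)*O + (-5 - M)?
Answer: -3927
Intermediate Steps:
h(M, O) = -5 - M + O*M² (h(M, O) = M²*O + (-5 - M) = O*M² + (-5 - M) = -5 - M + O*M²)
h(-7, -3) + 62*(-61) = (-5 - 1*(-7) - 3*(-7)²) + 62*(-61) = (-5 + 7 - 3*49) - 3782 = (-5 + 7 - 147) - 3782 = -145 - 3782 = -3927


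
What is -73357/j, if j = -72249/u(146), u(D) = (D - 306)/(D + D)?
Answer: -2934280/5274177 ≈ -0.55635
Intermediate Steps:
u(D) = (-306 + D)/(2*D) (u(D) = (-306 + D)/((2*D)) = (-306 + D)*(1/(2*D)) = (-306 + D)/(2*D))
j = 5274177/40 (j = -72249*292/(-306 + 146) = -72249/((½)*(1/146)*(-160)) = -72249/(-40/73) = -72249*(-73/40) = 5274177/40 ≈ 1.3185e+5)
-73357/j = -73357/5274177/40 = -73357*40/5274177 = -2934280/5274177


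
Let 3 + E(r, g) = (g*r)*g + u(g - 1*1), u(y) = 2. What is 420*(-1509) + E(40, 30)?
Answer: -597781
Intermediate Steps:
E(r, g) = -1 + r*g² (E(r, g) = -3 + ((g*r)*g + 2) = -3 + (r*g² + 2) = -3 + (2 + r*g²) = -1 + r*g²)
420*(-1509) + E(40, 30) = 420*(-1509) + (-1 + 40*30²) = -633780 + (-1 + 40*900) = -633780 + (-1 + 36000) = -633780 + 35999 = -597781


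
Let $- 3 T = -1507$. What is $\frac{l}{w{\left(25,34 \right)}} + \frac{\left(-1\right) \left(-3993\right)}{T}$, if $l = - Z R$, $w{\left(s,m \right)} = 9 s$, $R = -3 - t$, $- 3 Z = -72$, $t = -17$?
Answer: $\frac{66331}{10275} \approx 6.4556$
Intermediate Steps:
$Z = 24$ ($Z = \left(- \frac{1}{3}\right) \left(-72\right) = 24$)
$T = \frac{1507}{3}$ ($T = \left(- \frac{1}{3}\right) \left(-1507\right) = \frac{1507}{3} \approx 502.33$)
$R = 14$ ($R = -3 - -17 = -3 + 17 = 14$)
$l = -336$ ($l = - 24 \cdot 14 = \left(-1\right) 336 = -336$)
$\frac{l}{w{\left(25,34 \right)}} + \frac{\left(-1\right) \left(-3993\right)}{T} = - \frac{336}{9 \cdot 25} + \frac{\left(-1\right) \left(-3993\right)}{\frac{1507}{3}} = - \frac{336}{225} + 3993 \cdot \frac{3}{1507} = \left(-336\right) \frac{1}{225} + \frac{1089}{137} = - \frac{112}{75} + \frac{1089}{137} = \frac{66331}{10275}$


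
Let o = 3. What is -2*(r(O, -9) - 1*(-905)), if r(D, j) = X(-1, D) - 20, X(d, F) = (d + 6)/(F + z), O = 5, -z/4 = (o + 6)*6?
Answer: -373460/211 ≈ -1770.0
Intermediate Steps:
z = -216 (z = -4*(3 + 6)*6 = -36*6 = -4*54 = -216)
X(d, F) = (6 + d)/(-216 + F) (X(d, F) = (d + 6)/(F - 216) = (6 + d)/(-216 + F))
r(D, j) = -20 + 5/(-216 + D) (r(D, j) = (6 - 1)/(-216 + D) - 20 = 5/(-216 + D) - 20 = -20 + 5/(-216 + D))
-2*(r(O, -9) - 1*(-905)) = -2*(5*(865 - 4*5)/(-216 + 5) - 1*(-905)) = -2*(5*(865 - 20)/(-211) + 905) = -2*(5*(-1/211)*845 + 905) = -2*(-4225/211 + 905) = -2*186730/211 = -373460/211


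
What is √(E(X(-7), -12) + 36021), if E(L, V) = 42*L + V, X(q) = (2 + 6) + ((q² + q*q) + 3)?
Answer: √40587 ≈ 201.46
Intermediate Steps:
X(q) = 11 + 2*q² (X(q) = 8 + ((q² + q²) + 3) = 8 + (2*q² + 3) = 8 + (3 + 2*q²) = 11 + 2*q²)
E(L, V) = V + 42*L
√(E(X(-7), -12) + 36021) = √((-12 + 42*(11 + 2*(-7)²)) + 36021) = √((-12 + 42*(11 + 2*49)) + 36021) = √((-12 + 42*(11 + 98)) + 36021) = √((-12 + 42*109) + 36021) = √((-12 + 4578) + 36021) = √(4566 + 36021) = √40587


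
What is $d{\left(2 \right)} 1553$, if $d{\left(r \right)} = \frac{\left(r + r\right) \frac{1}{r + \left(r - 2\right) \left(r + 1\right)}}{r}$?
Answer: $1553$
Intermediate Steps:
$d{\left(r \right)} = \frac{2}{r + \left(1 + r\right) \left(-2 + r\right)}$ ($d{\left(r \right)} = \frac{2 r \frac{1}{r + \left(-2 + r\right) \left(1 + r\right)}}{r} = \frac{2 r \frac{1}{r + \left(1 + r\right) \left(-2 + r\right)}}{r} = \frac{2}{r + \left(1 + r\right) \left(-2 + r\right)}$)
$d{\left(2 \right)} 1553 = \frac{2}{-2 + 2^{2}} \cdot 1553 = \frac{2}{-2 + 4} \cdot 1553 = \frac{2}{2} \cdot 1553 = 2 \cdot \frac{1}{2} \cdot 1553 = 1 \cdot 1553 = 1553$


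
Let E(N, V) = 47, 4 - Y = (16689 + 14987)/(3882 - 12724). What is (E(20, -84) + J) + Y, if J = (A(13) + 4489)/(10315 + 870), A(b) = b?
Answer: 2718944507/49448885 ≈ 54.985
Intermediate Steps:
Y = 33522/4421 (Y = 4 - (16689 + 14987)/(3882 - 12724) = 4 - 31676/(-8842) = 4 - 31676*(-1)/8842 = 4 - 1*(-15838/4421) = 4 + 15838/4421 = 33522/4421 ≈ 7.5824)
J = 4502/11185 (J = (13 + 4489)/(10315 + 870) = 4502/11185 ≈ 0.40250)
(E(20, -84) + J) + Y = (47 + 4502/11185) + 33522/4421 = 530197/11185 + 33522/4421 = 2718944507/49448885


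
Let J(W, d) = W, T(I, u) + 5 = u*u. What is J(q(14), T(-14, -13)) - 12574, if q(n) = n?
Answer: -12560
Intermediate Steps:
T(I, u) = -5 + u² (T(I, u) = -5 + u*u = -5 + u²)
J(q(14), T(-14, -13)) - 12574 = 14 - 12574 = -12560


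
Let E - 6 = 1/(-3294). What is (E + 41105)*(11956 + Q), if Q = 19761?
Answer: 4295104499861/3294 ≈ 1.3039e+9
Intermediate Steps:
E = 19763/3294 (E = 6 + 1/(-3294) = 6 - 1/3294 = 19763/3294 ≈ 5.9997)
(E + 41105)*(11956 + Q) = (19763/3294 + 41105)*(11956 + 19761) = (135419633/3294)*31717 = 4295104499861/3294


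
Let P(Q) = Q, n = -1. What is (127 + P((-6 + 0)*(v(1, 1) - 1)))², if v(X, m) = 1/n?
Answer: 19321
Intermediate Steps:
v(X, m) = -1 (v(X, m) = 1/(-1) = -1)
(127 + P((-6 + 0)*(v(1, 1) - 1)))² = (127 + (-6 + 0)*(-1 - 1))² = (127 - 6*(-2))² = (127 + 12)² = 139² = 19321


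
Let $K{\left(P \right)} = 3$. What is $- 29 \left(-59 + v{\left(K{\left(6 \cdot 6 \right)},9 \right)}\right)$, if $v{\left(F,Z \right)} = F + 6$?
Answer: $1450$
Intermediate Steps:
$v{\left(F,Z \right)} = 6 + F$
$- 29 \left(-59 + v{\left(K{\left(6 \cdot 6 \right)},9 \right)}\right) = - 29 \left(-59 + \left(6 + 3\right)\right) = - 29 \left(-59 + 9\right) = \left(-29\right) \left(-50\right) = 1450$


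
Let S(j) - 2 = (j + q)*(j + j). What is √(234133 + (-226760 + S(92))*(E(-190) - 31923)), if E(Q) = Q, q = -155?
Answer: √7654367683 ≈ 87489.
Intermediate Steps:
S(j) = 2 + 2*j*(-155 + j) (S(j) = 2 + (j - 155)*(j + j) = 2 + (-155 + j)*(2*j) = 2 + 2*j*(-155 + j))
√(234133 + (-226760 + S(92))*(E(-190) - 31923)) = √(234133 + (-226760 + (2 - 310*92 + 2*92²))*(-190 - 31923)) = √(234133 + (-226760 + (2 - 28520 + 2*8464))*(-32113)) = √(234133 + (-226760 + (2 - 28520 + 16928))*(-32113)) = √(234133 + (-226760 - 11590)*(-32113)) = √(234133 - 238350*(-32113)) = √(234133 + 7654133550) = √7654367683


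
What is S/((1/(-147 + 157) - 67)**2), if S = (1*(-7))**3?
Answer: -34300/447561 ≈ -0.076638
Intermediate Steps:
S = -343 (S = (-7)**3 = -343)
S/((1/(-147 + 157) - 67)**2) = -343/(1/(-147 + 157) - 67)**2 = -343/(1/10 - 67)**2 = -343/((-669/10)**2) = -343/447561/100 = -343*100/447561 = -34300/447561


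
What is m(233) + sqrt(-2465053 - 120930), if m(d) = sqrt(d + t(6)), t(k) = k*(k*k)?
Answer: sqrt(449) + I*sqrt(2585983) ≈ 21.19 + 1608.1*I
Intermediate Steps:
t(k) = k**3 (t(k) = k*k**2 = k**3)
m(d) = sqrt(216 + d) (m(d) = sqrt(d + 6**3) = sqrt(d + 216) = sqrt(216 + d))
m(233) + sqrt(-2465053 - 120930) = sqrt(216 + 233) + sqrt(-2465053 - 120930) = sqrt(449) + sqrt(-2585983) = sqrt(449) + I*sqrt(2585983)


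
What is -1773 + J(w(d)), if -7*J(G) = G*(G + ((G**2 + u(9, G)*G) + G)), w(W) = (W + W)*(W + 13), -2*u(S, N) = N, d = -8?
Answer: 230789/7 ≈ 32970.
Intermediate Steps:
u(S, N) = -N/2
w(W) = 2*W*(13 + W) (w(W) = (2*W)*(13 + W) = 2*W*(13 + W))
J(G) = -G*(G**2/2 + 2*G)/7 (J(G) = -G*(G + ((G**2 + (-G/2)*G) + G))/7 = -G*(G + ((G**2 - G**2/2) + G))/7 = -G*(G + (G**2/2 + G))/7 = -G*(G + (G + G**2/2))/7 = -G*(G**2/2 + 2*G)/7)
-1773 + J(w(d)) = -1773 + (2*(-8)*(13 - 8))**2*(-4 - 2*(-8)*(13 - 8))/14 = -1773 + (2*(-8)*5)**2*(-4 - 2*(-8)*5)/14 = -1773 + (1/14)*(-80)**2*(-4 - 1*(-80)) = -1773 + (1/14)*6400*(-4 + 80) = -1773 + (1/14)*6400*76 = -1773 + 243200/7 = 230789/7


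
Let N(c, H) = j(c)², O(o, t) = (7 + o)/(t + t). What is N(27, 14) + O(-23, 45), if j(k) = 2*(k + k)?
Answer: 524872/45 ≈ 11664.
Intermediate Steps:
j(k) = 4*k (j(k) = 2*(2*k) = 4*k)
O(o, t) = (7 + o)/(2*t) (O(o, t) = (7 + o)/((2*t)) = (7 + o)*(1/(2*t)) = (7 + o)/(2*t))
N(c, H) = 16*c² (N(c, H) = (4*c)² = 16*c²)
N(27, 14) + O(-23, 45) = 16*27² + (½)*(7 - 23)/45 = 16*729 + (½)*(1/45)*(-16) = 11664 - 8/45 = 524872/45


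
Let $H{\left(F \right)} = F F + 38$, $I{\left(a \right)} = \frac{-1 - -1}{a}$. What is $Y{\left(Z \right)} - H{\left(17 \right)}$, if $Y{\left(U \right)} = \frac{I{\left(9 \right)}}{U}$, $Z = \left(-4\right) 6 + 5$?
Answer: $-327$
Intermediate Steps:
$I{\left(a \right)} = 0$ ($I{\left(a \right)} = \frac{-1 + 1}{a} = \frac{0}{a} = 0$)
$H{\left(F \right)} = 38 + F^{2}$ ($H{\left(F \right)} = F^{2} + 38 = 38 + F^{2}$)
$Z = -19$ ($Z = -24 + 5 = -19$)
$Y{\left(U \right)} = 0$ ($Y{\left(U \right)} = \frac{0}{U} = 0$)
$Y{\left(Z \right)} - H{\left(17 \right)} = 0 - \left(38 + 17^{2}\right) = 0 - \left(38 + 289\right) = 0 - 327 = -327$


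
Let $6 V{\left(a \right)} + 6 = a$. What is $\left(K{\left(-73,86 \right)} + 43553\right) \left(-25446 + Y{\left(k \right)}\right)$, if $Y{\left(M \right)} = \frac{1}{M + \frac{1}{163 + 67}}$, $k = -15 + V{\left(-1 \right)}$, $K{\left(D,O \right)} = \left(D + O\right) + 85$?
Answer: $- \frac{6193519956891}{5576} \approx -1.1107 \cdot 10^{9}$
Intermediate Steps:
$V{\left(a \right)} = -1 + \frac{a}{6}$
$K{\left(D,O \right)} = 85 + D + O$
$k = - \frac{97}{6}$ ($k = -15 + \left(-1 + \frac{1}{6} \left(-1\right)\right) = -15 - \frac{7}{6} = - \frac{97}{6} \approx -16.167$)
$Y{\left(M \right)} = \frac{1}{\frac{1}{230} + M}$ ($Y{\left(M \right)} = \frac{1}{M + \frac{1}{230}} = \frac{1}{\frac{1}{230} + M}$)
$\left(K{\left(-73,86 \right)} + 43553\right) \left(-25446 + Y{\left(k \right)}\right) = \left(\left(85 - 73 + 86\right) + 43553\right) \left(-25446 + \frac{230}{1 + 230 \left(- \frac{97}{6}\right)}\right) = \left(98 + 43553\right) \left(-25446 + \frac{230}{1 - \frac{11155}{3}}\right) = 43651 \left(-25446 + \frac{230}{- \frac{11152}{3}}\right) = 43651 \left(-25446 + 230 \left(- \frac{3}{11152}\right)\right) = 43651 \left(-25446 - \frac{345}{5576}\right) = 43651 \left(- \frac{141887241}{5576}\right) = - \frac{6193519956891}{5576}$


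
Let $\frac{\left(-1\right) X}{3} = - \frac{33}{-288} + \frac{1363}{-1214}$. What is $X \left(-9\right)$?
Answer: $- \frac{528723}{19424} \approx -27.22$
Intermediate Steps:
$X = \frac{58747}{19424}$ ($X = - 3 \left(- \frac{33}{-288} + \frac{1363}{-1214}\right) = - 3 \left(\left(-33\right) \left(- \frac{1}{288}\right) + 1363 \left(- \frac{1}{1214}\right)\right) = - 3 \left(\frac{11}{96} - \frac{1363}{1214}\right) = \left(-3\right) \left(- \frac{58747}{58272}\right) = \frac{58747}{19424} \approx 3.0245$)
$X \left(-9\right) = \frac{58747}{19424} \left(-9\right) = - \frac{528723}{19424}$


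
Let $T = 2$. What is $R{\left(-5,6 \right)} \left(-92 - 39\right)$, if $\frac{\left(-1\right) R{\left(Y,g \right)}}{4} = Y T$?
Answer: $-5240$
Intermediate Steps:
$R{\left(Y,g \right)} = - 8 Y$ ($R{\left(Y,g \right)} = - 4 Y 2 = - 4 \cdot 2 Y = - 8 Y$)
$R{\left(-5,6 \right)} \left(-92 - 39\right) = \left(-8\right) \left(-5\right) \left(-92 - 39\right) = 40 \left(-131\right) = -5240$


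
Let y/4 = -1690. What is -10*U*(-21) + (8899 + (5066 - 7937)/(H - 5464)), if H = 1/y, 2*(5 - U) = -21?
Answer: 448947342674/36936641 ≈ 12155.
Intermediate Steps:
y = -6760 (y = 4*(-1690) = -6760)
U = 31/2 (U = 5 - ½*(-21) = 5 + 21/2 = 31/2 ≈ 15.500)
H = -1/6760 (H = 1/(-6760) = -1/6760 ≈ -0.00014793)
-10*U*(-21) + (8899 + (5066 - 7937)/(H - 5464)) = -10*31/2*(-21) + (8899 + (5066 - 7937)/(-1/6760 - 5464)) = -155*(-21) + (8899 - 2871/(-36936641/6760)) = 3255 + (8899 - 2871*(-6760/36936641)) = 3255 + (8899 + 19407960/36936641) = 3255 + 328718576219/36936641 = 448947342674/36936641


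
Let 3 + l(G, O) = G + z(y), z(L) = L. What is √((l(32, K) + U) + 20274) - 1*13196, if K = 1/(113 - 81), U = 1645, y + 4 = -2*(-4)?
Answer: -13196 + 56*√7 ≈ -13048.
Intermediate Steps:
y = 4 (y = -4 - 2*(-4) = -4 + 8 = 4)
K = 1/32 ≈ 0.031250
l(G, O) = 1 + G (l(G, O) = -3 + (G + 4) = -3 + (4 + G) = 1 + G)
√((l(32, K) + U) + 20274) - 1*13196 = √(((1 + 32) + 1645) + 20274) - 1*13196 = √((33 + 1645) + 20274) - 13196 = √(1678 + 20274) - 13196 = √21952 - 13196 = 56*√7 - 13196 = -13196 + 56*√7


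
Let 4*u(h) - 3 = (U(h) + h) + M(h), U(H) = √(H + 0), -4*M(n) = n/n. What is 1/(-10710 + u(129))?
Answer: -2733328/29183911825 - 64*√129/29183911825 ≈ -9.3684e-5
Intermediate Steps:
M(n) = -¼ (M(n) = -n/(4*n) = -¼*1 = -¼)
U(H) = √H
u(h) = 11/16 + h/4 + √h/4 (u(h) = ¾ + ((√h + h) - ¼)/4 = ¾ + ((h + √h) - ¼)/4 = ¾ + (-¼ + h + √h)/4 = ¾ + (-1/16 + h/4 + √h/4) = 11/16 + h/4 + √h/4)
1/(-10710 + u(129)) = 1/(-10710 + (11/16 + (¼)*129 + √129/4)) = 1/(-10710 + (11/16 + 129/4 + √129/4)) = 1/(-10710 + (527/16 + √129/4)) = 1/(-170833/16 + √129/4)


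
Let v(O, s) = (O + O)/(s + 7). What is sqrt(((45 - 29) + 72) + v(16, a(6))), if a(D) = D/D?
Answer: 2*sqrt(23) ≈ 9.5917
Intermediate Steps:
a(D) = 1
v(O, s) = 2*O/(7 + s) (v(O, s) = (2*O)/(7 + s) = 2*O/(7 + s))
sqrt(((45 - 29) + 72) + v(16, a(6))) = sqrt(((45 - 29) + 72) + 2*16/(7 + 1)) = sqrt((16 + 72) + 2*16/8) = sqrt(88 + 2*16*(1/8)) = sqrt(88 + 4) = sqrt(92) = 2*sqrt(23)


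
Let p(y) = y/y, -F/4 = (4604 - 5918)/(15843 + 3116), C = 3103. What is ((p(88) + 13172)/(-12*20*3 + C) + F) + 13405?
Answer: 605890748240/45179297 ≈ 13411.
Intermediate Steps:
F = 5256/18959 (F = -4*(4604 - 5918)/(15843 + 3116) = -(-5256)/18959 = -4*(-1314/18959) = 5256/18959 ≈ 0.27723)
p(y) = 1
((p(88) + 13172)/(-12*20*3 + C) + F) + 13405 = ((1 + 13172)/(-12*20*3 + 3103) + 5256/18959) + 13405 = (13173/(-240*3 + 3103) + 5256/18959) + 13405 = (13173/(-720 + 3103) + 5256/18959) + 13405 = (13173/2383 + 5256/18959) + 13405 = 262271955/45179297 + 13405 = 605890748240/45179297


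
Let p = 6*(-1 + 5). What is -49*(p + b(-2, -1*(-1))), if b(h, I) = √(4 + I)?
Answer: -1176 - 49*√5 ≈ -1285.6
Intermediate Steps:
p = 24 (p = 6*4 = 24)
-49*(p + b(-2, -1*(-1))) = -49*(24 + √(4 - 1*(-1))) = -49*(24 + √(4 + 1)) = -49*(24 + √5) = -1176 - 49*√5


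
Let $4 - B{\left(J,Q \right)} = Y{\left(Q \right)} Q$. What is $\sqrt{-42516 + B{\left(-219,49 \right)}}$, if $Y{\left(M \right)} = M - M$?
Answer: $4 i \sqrt{2657} \approx 206.18 i$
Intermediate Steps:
$Y{\left(M \right)} = 0$
$B{\left(J,Q \right)} = 4$ ($B{\left(J,Q \right)} = 4 - 0 Q = 4 - 0 = 4 + 0 = 4$)
$\sqrt{-42516 + B{\left(-219,49 \right)}} = \sqrt{-42516 + 4} = \sqrt{-42512} = 4 i \sqrt{2657}$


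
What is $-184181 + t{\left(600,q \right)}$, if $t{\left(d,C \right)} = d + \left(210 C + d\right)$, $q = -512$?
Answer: $-290501$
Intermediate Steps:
$t{\left(d,C \right)} = 2 d + 210 C$ ($t{\left(d,C \right)} = d + \left(d + 210 C\right) = 2 d + 210 C$)
$-184181 + t{\left(600,q \right)} = -184181 + \left(2 \cdot 600 + 210 \left(-512\right)\right) = -184181 + \left(1200 - 107520\right) = -184181 - 106320 = -290501$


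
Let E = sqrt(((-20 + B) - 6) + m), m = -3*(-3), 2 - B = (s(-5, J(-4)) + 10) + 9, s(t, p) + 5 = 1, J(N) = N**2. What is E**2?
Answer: -30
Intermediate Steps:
s(t, p) = -4 (s(t, p) = -5 + 1 = -4)
B = -13 (B = 2 - ((-4 + 10) + 9) = 2 - (6 + 9) = 2 - 1*15 = 2 - 15 = -13)
m = 9
E = I*sqrt(30) (E = sqrt(((-20 - 13) - 6) + 9) = sqrt((-33 - 6) + 9) = sqrt(-39 + 9) = sqrt(-30) = I*sqrt(30) ≈ 5.4772*I)
E**2 = (I*sqrt(30))**2 = -30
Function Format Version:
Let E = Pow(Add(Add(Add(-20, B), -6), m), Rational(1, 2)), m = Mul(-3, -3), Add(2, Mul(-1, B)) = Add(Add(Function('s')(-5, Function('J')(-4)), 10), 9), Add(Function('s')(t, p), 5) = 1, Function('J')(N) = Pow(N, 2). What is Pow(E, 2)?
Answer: -30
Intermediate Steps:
Function('s')(t, p) = -4 (Function('s')(t, p) = Add(-5, 1) = -4)
B = -13 (B = Add(2, Mul(-1, Add(Add(-4, 10), 9))) = Add(2, Mul(-1, Add(6, 9))) = Add(2, Mul(-1, 15)) = Add(2, -15) = -13)
m = 9
E = Mul(I, Pow(30, Rational(1, 2))) (E = Pow(Add(Add(Add(-20, -13), -6), 9), Rational(1, 2)) = Pow(Add(Add(-33, -6), 9), Rational(1, 2)) = Pow(Add(-39, 9), Rational(1, 2)) = Pow(-30, Rational(1, 2)) = Mul(I, Pow(30, Rational(1, 2))) ≈ Mul(5.4772, I))
Pow(E, 2) = Pow(Mul(I, Pow(30, Rational(1, 2))), 2) = -30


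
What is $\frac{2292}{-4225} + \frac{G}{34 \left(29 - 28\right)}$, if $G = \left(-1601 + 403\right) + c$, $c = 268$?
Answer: $- \frac{2003589}{71825} \approx -27.895$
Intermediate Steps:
$G = -930$ ($G = \left(-1601 + 403\right) + 268 = -1198 + 268 = -930$)
$\frac{2292}{-4225} + \frac{G}{34 \left(29 - 28\right)} = \frac{2292}{-4225} - \frac{930}{34 \left(29 - 28\right)} = 2292 \left(- \frac{1}{4225}\right) - \frac{930}{34 \cdot 1} = - \frac{2292}{4225} - \frac{930}{34} = - \frac{2292}{4225} - \frac{465}{17} = - \frac{2003589}{71825}$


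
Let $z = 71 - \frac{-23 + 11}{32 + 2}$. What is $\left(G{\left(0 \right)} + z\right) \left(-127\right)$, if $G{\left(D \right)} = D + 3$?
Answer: $- \frac{160528}{17} \approx -9442.8$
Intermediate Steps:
$G{\left(D \right)} = 3 + D$
$z = \frac{1213}{17}$ ($z = 71 - - \frac{12}{34} = 71 - \left(-12\right) \frac{1}{34} = 71 - - \frac{6}{17} = 71 + \frac{6}{17} = \frac{1213}{17} \approx 71.353$)
$\left(G{\left(0 \right)} + z\right) \left(-127\right) = \left(\left(3 + 0\right) + \frac{1213}{17}\right) \left(-127\right) = \left(3 + \frac{1213}{17}\right) \left(-127\right) = \frac{1264}{17} \left(-127\right) = - \frac{160528}{17}$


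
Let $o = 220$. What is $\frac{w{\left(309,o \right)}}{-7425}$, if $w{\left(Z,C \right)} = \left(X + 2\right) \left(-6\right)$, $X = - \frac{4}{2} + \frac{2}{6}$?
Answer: $\frac{2}{7425} \approx 0.00026936$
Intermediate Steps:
$X = - \frac{5}{3}$ ($X = \left(-4\right) \frac{1}{2} + 2 \cdot \frac{1}{6} = -2 + \frac{1}{3} = - \frac{5}{3} \approx -1.6667$)
$w{\left(Z,C \right)} = -2$ ($w{\left(Z,C \right)} = \left(- \frac{5}{3} + 2\right) \left(-6\right) = \frac{1}{3} \left(-6\right) = -2$)
$\frac{w{\left(309,o \right)}}{-7425} = - \frac{2}{-7425} = \left(-2\right) \left(- \frac{1}{7425}\right) = \frac{2}{7425}$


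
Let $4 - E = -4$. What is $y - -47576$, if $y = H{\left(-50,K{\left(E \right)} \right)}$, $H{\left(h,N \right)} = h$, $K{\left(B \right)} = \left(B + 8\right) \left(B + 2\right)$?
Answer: $47526$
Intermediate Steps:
$E = 8$ ($E = 4 - -4 = 4 + 4 = 8$)
$K{\left(B \right)} = \left(2 + B\right) \left(8 + B\right)$ ($K{\left(B \right)} = \left(8 + B\right) \left(2 + B\right) = \left(2 + B\right) \left(8 + B\right)$)
$y = -50$
$y - -47576 = -50 - -47576 = -50 + 47576 = 47526$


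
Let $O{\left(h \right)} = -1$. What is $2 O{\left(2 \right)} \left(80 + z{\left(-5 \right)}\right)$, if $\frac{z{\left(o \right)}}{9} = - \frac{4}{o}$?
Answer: $- \frac{872}{5} \approx -174.4$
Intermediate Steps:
$z{\left(o \right)} = - \frac{36}{o}$ ($z{\left(o \right)} = 9 \left(- \frac{4}{o}\right) = - \frac{36}{o}$)
$2 O{\left(2 \right)} \left(80 + z{\left(-5 \right)}\right) = 2 \left(-1\right) \left(80 - \frac{36}{-5}\right) = - 2 \left(80 - - \frac{36}{5}\right) = - 2 \left(80 + \frac{36}{5}\right) = \left(-2\right) \frac{436}{5} = - \frac{872}{5}$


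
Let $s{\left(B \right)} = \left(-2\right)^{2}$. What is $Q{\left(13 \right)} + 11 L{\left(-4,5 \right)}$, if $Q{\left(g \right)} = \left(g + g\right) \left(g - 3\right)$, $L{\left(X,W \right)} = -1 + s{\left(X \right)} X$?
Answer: $73$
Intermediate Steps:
$s{\left(B \right)} = 4$
$L{\left(X,W \right)} = -1 + 4 X$
$Q{\left(g \right)} = 2 g \left(-3 + g\right)$
$Q{\left(13 \right)} + 11 L{\left(-4,5 \right)} = 2 \cdot 13 \left(-3 + 13\right) + 11 \left(-1 + 4 \left(-4\right)\right) = 2 \cdot 13 \cdot 10 + 11 \left(-1 - 16\right) = 260 + 11 \left(-17\right) = 260 - 187 = 73$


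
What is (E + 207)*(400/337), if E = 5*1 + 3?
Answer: 86000/337 ≈ 255.19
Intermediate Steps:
E = 8 (E = 5 + 3 = 8)
(E + 207)*(400/337) = (8 + 207)*(400/337) = 215*(400*(1/337)) = 215*(400/337) = 86000/337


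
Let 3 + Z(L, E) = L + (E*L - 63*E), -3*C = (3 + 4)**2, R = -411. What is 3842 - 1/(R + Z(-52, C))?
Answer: 16278551/4237 ≈ 3842.0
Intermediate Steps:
C = -49/3 (C = -(3 + 4)**2/3 = -1/3*7**2 = -1/3*49 = -49/3 ≈ -16.333)
Z(L, E) = -3 + L - 63*E + E*L (Z(L, E) = -3 + (L + (E*L - 63*E)) = -3 + (L + (-63*E + E*L)) = -3 + (L - 63*E + E*L) = -3 + L - 63*E + E*L)
3842 - 1/(R + Z(-52, C)) = 3842 - 1/(-411 + (-3 - 52 - 63*(-49/3) - 49/3*(-52))) = 3842 - 1/(-411 + (-3 - 52 + 1029 + 2548/3)) = 3842 - 1/(-411 + 5470/3) = 3842 - 1/4237/3 = 3842 - 1*3/4237 = 3842 - 3/4237 = 16278551/4237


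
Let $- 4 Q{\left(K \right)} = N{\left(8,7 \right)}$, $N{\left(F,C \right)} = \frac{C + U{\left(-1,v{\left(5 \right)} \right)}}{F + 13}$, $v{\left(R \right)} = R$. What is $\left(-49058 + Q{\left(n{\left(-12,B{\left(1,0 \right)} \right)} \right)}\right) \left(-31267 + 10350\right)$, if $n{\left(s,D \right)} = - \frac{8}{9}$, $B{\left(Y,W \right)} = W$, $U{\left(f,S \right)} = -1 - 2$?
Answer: $\frac{21549090823}{21} \approx 1.0261 \cdot 10^{9}$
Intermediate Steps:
$U{\left(f,S \right)} = -3$
$N{\left(F,C \right)} = \frac{-3 + C}{13 + F}$ ($N{\left(F,C \right)} = \frac{C - 3}{F + 13} = \frac{-3 + C}{13 + F}$)
$n{\left(s,D \right)} = - \frac{8}{9}$ ($n{\left(s,D \right)} = \left(-8\right) \frac{1}{9} = - \frac{8}{9}$)
$Q{\left(K \right)} = - \frac{1}{21}$ ($Q{\left(K \right)} = - \frac{\frac{1}{13 + 8} \left(-3 + 7\right)}{4} = - \frac{\frac{1}{21} \cdot 4}{4} = \left(- \frac{1}{4}\right) \frac{4}{21} = - \frac{1}{21}$)
$\left(-49058 + Q{\left(n{\left(-12,B{\left(1,0 \right)} \right)} \right)}\right) \left(-31267 + 10350\right) = \left(-49058 - \frac{1}{21}\right) \left(-31267 + 10350\right) = \left(- \frac{1030219}{21}\right) \left(-20917\right) = \frac{21549090823}{21}$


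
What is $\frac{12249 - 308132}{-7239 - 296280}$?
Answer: $\frac{295883}{303519} \approx 0.97484$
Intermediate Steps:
$\frac{12249 - 308132}{-7239 - 296280} = - \frac{295883}{-303519} = \left(-295883\right) \left(- \frac{1}{303519}\right) = \frac{295883}{303519}$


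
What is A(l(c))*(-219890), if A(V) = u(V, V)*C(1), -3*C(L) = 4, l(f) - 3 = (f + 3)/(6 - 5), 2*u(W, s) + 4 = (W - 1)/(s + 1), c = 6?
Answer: -18030980/39 ≈ -4.6233e+5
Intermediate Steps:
u(W, s) = -2 + (-1 + W)/(2*(1 + s)) (u(W, s) = -2 + ((W - 1)/(s + 1))/2 = -2 + ((-1 + W)/(1 + s))/2 = -2 + (-1 + W)/(2*(1 + s)))
l(f) = 6 + f (l(f) = 3 + (f + 3)/(6 - 5) = 3 + (3 + f)/1 = 3 + (3 + f)*1 = 3 + (3 + f) = 6 + f)
C(L) = -4/3 (C(L) = -⅓*4 = -4/3)
A(V) = -2*(-5 - 3*V)/(3*(1 + V)) (A(V) = ((-5 + V - 4*V)/(2*(1 + V)))*(-4/3) = ((-5 - 3*V)/(2*(1 + V)))*(-4/3) = -2*(-5 - 3*V)/(3*(1 + V)))
A(l(c))*(-219890) = (2*(5 + 3*(6 + 6))/(3*(1 + (6 + 6))))*(-219890) = (2*(5 + 3*12)/(3*(1 + 12)))*(-219890) = ((⅔)*(5 + 36)/13)*(-219890) = ((⅔)*(1/13)*41)*(-219890) = (82/39)*(-219890) = -18030980/39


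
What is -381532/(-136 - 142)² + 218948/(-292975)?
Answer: -32175128733/5660569975 ≈ -5.6841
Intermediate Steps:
-381532/(-136 - 142)² + 218948/(-292975) = -381532/((-278)²) + 218948*(-1/292975) = -381532/77284 - 218948/292975 = -381532*1/77284 - 218948/292975 = -95383/19321 - 218948/292975 = -32175128733/5660569975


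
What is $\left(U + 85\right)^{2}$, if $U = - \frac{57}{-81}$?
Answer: $\frac{5354596}{729} \approx 7345.1$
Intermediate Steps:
$U = \frac{19}{27}$ ($U = \left(-57\right) \left(- \frac{1}{81}\right) = \frac{19}{27} \approx 0.7037$)
$\left(U + 85\right)^{2} = \left(\frac{19}{27} + 85\right)^{2} = \left(\frac{2314}{27}\right)^{2} = \frac{5354596}{729}$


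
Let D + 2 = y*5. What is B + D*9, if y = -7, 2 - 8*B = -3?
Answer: -2659/8 ≈ -332.38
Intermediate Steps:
B = 5/8 (B = ¼ - ⅛*(-3) = ¼ + 3/8 = 5/8 ≈ 0.62500)
D = -37 (D = -2 - 7*5 = -2 - 35 = -37)
B + D*9 = 5/8 - 37*9 = 5/8 - 333 = -2659/8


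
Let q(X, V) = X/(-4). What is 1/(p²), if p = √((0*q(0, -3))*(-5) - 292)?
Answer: -1/292 ≈ -0.0034247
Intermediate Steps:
q(X, V) = -X/4 (q(X, V) = X*(-¼) = -X/4)
p = 2*I*√73 (p = √((0*(-¼*0))*(-5) - 292) = √((0*0)*(-5) - 292) = √(0*(-5) - 292) = √(0 - 292) = √(-292) = 2*I*√73 ≈ 17.088*I)
1/(p²) = 1/((2*I*√73)²) = 1/(-292) = -1/292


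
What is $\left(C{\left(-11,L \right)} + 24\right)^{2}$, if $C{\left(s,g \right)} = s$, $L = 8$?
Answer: $169$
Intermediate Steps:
$\left(C{\left(-11,L \right)} + 24\right)^{2} = \left(-11 + 24\right)^{2} = 13^{2} = 169$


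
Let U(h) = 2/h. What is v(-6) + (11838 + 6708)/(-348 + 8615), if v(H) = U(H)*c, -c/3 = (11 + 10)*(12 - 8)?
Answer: 712974/8267 ≈ 86.243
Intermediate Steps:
c = -252 (c = -3*(11 + 10)*(12 - 8) = -63*4 = -3*84 = -252)
v(H) = -504/H (v(H) = (2/H)*(-252) = -504/H)
v(-6) + (11838 + 6708)/(-348 + 8615) = -504/(-6) + (11838 + 6708)/(-348 + 8615) = -504*(-1/6) + 18546/8267 = 84 + 18546*(1/8267) = 84 + 18546/8267 = 712974/8267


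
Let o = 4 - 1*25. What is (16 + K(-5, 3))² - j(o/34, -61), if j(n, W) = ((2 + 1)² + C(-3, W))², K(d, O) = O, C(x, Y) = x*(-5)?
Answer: -215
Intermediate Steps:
C(x, Y) = -5*x
o = -21 (o = 4 - 25 = -21)
j(n, W) = 576 (j(n, W) = ((2 + 1)² - 5*(-3))² = (3² + 15)² = (9 + 15)² = 24² = 576)
(16 + K(-5, 3))² - j(o/34, -61) = (16 + 3)² - 1*576 = 19² - 576 = 361 - 576 = -215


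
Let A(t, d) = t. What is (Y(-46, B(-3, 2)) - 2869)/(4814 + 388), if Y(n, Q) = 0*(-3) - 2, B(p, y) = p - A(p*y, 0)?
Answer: -319/578 ≈ -0.55190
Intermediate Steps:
B(p, y) = p - p*y
Y(n, Q) = -2 (Y(n, Q) = 0 - 2 = -2)
(Y(-46, B(-3, 2)) - 2869)/(4814 + 388) = (-2 - 2869)/(4814 + 388) = -2871/5202 = -2871*1/5202 = -319/578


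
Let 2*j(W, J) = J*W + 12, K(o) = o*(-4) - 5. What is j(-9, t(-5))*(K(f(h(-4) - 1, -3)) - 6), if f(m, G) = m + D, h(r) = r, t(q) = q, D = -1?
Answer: 741/2 ≈ 370.50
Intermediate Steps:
f(m, G) = -1 + m (f(m, G) = m - 1 = -1 + m)
K(o) = -5 - 4*o (K(o) = -4*o - 5 = -5 - 4*o)
j(W, J) = 6 + J*W/2 (j(W, J) = (J*W + 12)/2 = (12 + J*W)/2 = 6 + J*W/2)
j(-9, t(-5))*(K(f(h(-4) - 1, -3)) - 6) = (6 + (½)*(-5)*(-9))*((-5 - 4*(-1 + (-4 - 1))) - 6) = (6 + 45/2)*((-5 - 4*(-1 - 5)) - 6) = 57*((-5 - 4*(-6)) - 6)/2 = 57*((-5 + 24) - 6)/2 = 57*(19 - 6)/2 = (57/2)*13 = 741/2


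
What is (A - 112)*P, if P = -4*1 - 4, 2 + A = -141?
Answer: 2040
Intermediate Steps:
A = -143 (A = -2 - 141 = -143)
P = -8 (P = -4 - 4 = -8)
(A - 112)*P = (-143 - 112)*(-8) = -255*(-8) = 2040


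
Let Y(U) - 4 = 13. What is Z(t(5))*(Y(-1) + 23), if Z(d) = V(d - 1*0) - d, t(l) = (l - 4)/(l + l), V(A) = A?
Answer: 0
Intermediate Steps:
Y(U) = 17 (Y(U) = 4 + 13 = 17)
t(l) = (-4 + l)/(2*l) (t(l) = (-4 + l)/((2*l)) = (-4 + l)*(1/(2*l)) = (-4 + l)/(2*l))
Z(d) = 0 (Z(d) = (d - 1*0) - d = (d + 0) - d = d - d = 0)
Z(t(5))*(Y(-1) + 23) = 0*(17 + 23) = 0*40 = 0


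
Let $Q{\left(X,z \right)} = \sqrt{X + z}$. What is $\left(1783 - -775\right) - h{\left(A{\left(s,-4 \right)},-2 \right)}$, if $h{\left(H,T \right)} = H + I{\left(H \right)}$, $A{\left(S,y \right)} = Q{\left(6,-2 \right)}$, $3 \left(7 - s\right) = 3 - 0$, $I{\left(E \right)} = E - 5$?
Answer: $2559$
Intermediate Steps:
$I{\left(E \right)} = -5 + E$
$s = 6$ ($s = 7 - \frac{3 - 0}{3} = 7 - \frac{3 + 0}{3} = 7 - 1 = 6$)
$A{\left(S,y \right)} = 2$ ($A{\left(S,y \right)} = \sqrt{6 - 2} = \sqrt{4} = 2$)
$h{\left(H,T \right)} = -5 + 2 H$ ($h{\left(H,T \right)} = H + \left(-5 + H\right) = -5 + 2 H$)
$\left(1783 - -775\right) - h{\left(A{\left(s,-4 \right)},-2 \right)} = \left(1783 - -775\right) - \left(-5 + 2 \cdot 2\right) = \left(1783 + 775\right) - \left(-5 + 4\right) = 2558 - -1 = 2558 + 1 = 2559$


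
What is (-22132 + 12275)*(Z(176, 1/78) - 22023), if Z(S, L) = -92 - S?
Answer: 219722387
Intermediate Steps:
(-22132 + 12275)*(Z(176, 1/78) - 22023) = (-22132 + 12275)*((-92 - 1*176) - 22023) = -9857*((-92 - 176) - 22023) = -9857*(-268 - 22023) = -9857*(-22291) = 219722387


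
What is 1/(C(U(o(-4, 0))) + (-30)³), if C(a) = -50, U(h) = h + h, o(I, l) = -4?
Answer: -1/27050 ≈ -3.6969e-5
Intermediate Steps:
U(h) = 2*h
1/(C(U(o(-4, 0))) + (-30)³) = 1/(-50 + (-30)³) = 1/(-50 - 27000) = 1/(-27050) = -1/27050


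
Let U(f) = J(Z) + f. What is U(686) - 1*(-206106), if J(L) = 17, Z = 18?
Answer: 206809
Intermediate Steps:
U(f) = 17 + f
U(686) - 1*(-206106) = (17 + 686) - 1*(-206106) = 703 + 206106 = 206809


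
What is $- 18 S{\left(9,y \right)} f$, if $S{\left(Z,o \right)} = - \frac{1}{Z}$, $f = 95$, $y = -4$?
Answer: $190$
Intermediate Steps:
$- 18 S{\left(9,y \right)} f = - 18 \left(- \frac{1}{9}\right) 95 = - 18 \left(\left(-1\right) \frac{1}{9}\right) 95 = \left(-18\right) \left(- \frac{1}{9}\right) 95 = 2 \cdot 95 = 190$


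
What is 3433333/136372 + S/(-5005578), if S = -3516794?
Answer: 8832704181421/341310341508 ≈ 25.879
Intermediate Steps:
3433333/136372 + S/(-5005578) = 3433333/136372 - 3516794/(-5005578) = 3433333*(1/136372) - 3516794*(-1/5005578) = 3433333/136372 + 1758397/2502789 = 8832704181421/341310341508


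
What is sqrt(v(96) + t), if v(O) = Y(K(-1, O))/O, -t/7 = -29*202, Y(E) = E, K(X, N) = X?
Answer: 5*sqrt(944778)/24 ≈ 202.50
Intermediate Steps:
t = 41006 (t = -(-203)*202 = -7*(-5858) = 41006)
v(O) = -1/O
sqrt(v(96) + t) = sqrt(-1/96 + 41006) = sqrt(3936575/96) = 5*sqrt(944778)/24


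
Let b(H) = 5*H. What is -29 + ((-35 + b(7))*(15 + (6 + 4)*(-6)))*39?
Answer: -29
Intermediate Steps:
-29 + ((-35 + b(7))*(15 + (6 + 4)*(-6)))*39 = -29 + ((-35 + 5*7)*(15 + (6 + 4)*(-6)))*39 = -29 + ((-35 + 35)*(15 + 10*(-6)))*39 = -29 + (0*(15 - 60))*39 = -29 + (0*(-45))*39 = -29 + 0*39 = -29 + 0 = -29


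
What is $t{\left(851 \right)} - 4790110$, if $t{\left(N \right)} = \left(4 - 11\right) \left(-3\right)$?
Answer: $-4790089$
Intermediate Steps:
$t{\left(N \right)} = 21$ ($t{\left(N \right)} = \left(-7\right) \left(-3\right) = 21$)
$t{\left(851 \right)} - 4790110 = 21 - 4790110 = -4790089$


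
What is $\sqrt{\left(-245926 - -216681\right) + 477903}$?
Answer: $\sqrt{448658} \approx 669.82$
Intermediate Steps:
$\sqrt{\left(-245926 - -216681\right) + 477903} = \sqrt{\left(-245926 + 216681\right) + 477903} = \sqrt{-29245 + 477903} = \sqrt{448658}$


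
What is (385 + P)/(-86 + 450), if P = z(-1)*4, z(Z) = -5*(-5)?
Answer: 485/364 ≈ 1.3324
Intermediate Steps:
z(Z) = 25
P = 100 (P = 25*4 = 100)
(385 + P)/(-86 + 450) = (385 + 100)/(-86 + 450) = 485/364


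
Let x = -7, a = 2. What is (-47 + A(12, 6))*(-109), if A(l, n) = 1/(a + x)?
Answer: 25724/5 ≈ 5144.8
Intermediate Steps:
A(l, n) = -1/5 (A(l, n) = 1/(2 - 7) = 1/(-5) = -1/5)
(-47 + A(12, 6))*(-109) = (-47 - 1/5)*(-109) = -236/5*(-109) = 25724/5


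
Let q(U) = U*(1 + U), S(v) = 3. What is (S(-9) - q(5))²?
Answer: 729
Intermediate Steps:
(S(-9) - q(5))² = (3 - 5*(1 + 5))² = (3 - 5*6)² = (3 - 1*30)² = (3 - 30)² = (-27)² = 729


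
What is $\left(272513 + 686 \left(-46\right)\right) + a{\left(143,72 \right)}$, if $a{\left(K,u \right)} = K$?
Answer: $241100$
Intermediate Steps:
$\left(272513 + 686 \left(-46\right)\right) + a{\left(143,72 \right)} = \left(272513 + 686 \left(-46\right)\right) + 143 = \left(272513 - 31556\right) + 143 = 240957 + 143 = 241100$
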